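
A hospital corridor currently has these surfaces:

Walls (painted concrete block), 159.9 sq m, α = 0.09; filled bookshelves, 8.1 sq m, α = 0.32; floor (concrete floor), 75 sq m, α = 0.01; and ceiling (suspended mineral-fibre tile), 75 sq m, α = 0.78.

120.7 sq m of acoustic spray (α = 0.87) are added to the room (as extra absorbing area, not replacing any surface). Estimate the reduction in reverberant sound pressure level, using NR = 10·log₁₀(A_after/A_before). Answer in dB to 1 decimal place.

3.8 dB

Equivalent absorption area: A_before = 159.9*0.09 + 8.1*0.32 + 75*0.01 + 75*0.78 = 76.233 sq m.
Treatment contributes 120.7·0.87 = 105.009 sabins.
New total A_after = 181.242 sabins.
NR = 10·log₁₀(181.242/76.233) = 3.8 dB.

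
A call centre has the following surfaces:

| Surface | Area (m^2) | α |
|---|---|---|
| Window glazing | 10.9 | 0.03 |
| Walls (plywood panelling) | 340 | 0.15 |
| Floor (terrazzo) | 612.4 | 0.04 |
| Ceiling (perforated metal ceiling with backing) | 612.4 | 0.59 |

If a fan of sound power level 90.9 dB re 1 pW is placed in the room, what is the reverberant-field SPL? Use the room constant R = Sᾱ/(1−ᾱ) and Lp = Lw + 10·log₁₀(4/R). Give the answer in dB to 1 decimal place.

69.1 dB

A = 437.139 sabins; S = 1575.7 m^2.
ᾱ = 0.2774, so room constant R = A/(1−ᾱ) = 604.953 m^2.
Lp = Lw + 10 log₁₀(4/R) = 90.9 -21.80 = 69.1 dB.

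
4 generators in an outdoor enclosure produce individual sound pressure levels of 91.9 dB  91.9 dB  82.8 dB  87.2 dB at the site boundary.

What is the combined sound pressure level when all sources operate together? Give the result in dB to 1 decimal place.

Σ 10^(Lᵢ/10) = 3.813e+09.
Combined level = 10 log₁₀(3.813e+09) = 95.8 dB.

95.8 dB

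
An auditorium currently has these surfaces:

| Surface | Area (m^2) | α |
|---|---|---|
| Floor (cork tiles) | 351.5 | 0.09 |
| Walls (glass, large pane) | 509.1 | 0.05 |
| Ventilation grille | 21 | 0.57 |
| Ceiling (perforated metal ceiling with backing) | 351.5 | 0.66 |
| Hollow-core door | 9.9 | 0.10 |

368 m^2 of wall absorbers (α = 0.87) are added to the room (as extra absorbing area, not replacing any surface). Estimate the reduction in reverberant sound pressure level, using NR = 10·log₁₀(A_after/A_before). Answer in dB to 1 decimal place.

3.1 dB

A_before = Σ Sᵢαᵢ = 351.5*0.09 + 509.1*0.05 + 21*0.57 + 351.5*0.66 + 9.9*0.10 = 302.040 sabins.
Treatment contributes 368·0.87 = 320.160 sabins.
New total A_after = 622.200 sabins.
NR = 10·log₁₀(622.200/302.040) = 3.1 dB.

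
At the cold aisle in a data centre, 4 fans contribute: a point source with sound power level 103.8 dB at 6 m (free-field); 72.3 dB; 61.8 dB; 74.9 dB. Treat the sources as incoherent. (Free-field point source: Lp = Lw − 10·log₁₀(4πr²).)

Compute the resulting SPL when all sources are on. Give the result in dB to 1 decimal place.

Source at 6 m: Lp = 103.8 − 10·log₁₀(4π·6²) = 103.8 − 10·log₁₀(452.389) = 77.2 dB.
Σ 10^(Lᵢ/10) = 1.019e+08.
Back to dB: 10·log₁₀ Σ = 80.1 dB.

80.1 dB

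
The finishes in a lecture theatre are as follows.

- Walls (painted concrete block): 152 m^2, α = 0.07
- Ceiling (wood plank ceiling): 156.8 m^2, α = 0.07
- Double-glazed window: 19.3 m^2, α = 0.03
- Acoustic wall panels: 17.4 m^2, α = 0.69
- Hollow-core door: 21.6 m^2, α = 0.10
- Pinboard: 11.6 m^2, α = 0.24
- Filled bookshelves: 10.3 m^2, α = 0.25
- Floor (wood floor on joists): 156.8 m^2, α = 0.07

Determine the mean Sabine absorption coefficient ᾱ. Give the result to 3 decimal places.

S = Σ Sᵢ = 152 + 156.8 + 19.3 + 17.4 + 21.6 + 11.6 + 10.3 + 156.8 = 545.8 m^2.
Σ(Sᵢαᵢ) = 152×0.07 + 156.8×0.07 + 19.3×0.03 + 17.4×0.69 + 21.6×0.10 + 11.6×0.24 + 10.3×0.25 + 156.8×0.07 = 52.696.
ᾱ = A/S = 0.097.

0.097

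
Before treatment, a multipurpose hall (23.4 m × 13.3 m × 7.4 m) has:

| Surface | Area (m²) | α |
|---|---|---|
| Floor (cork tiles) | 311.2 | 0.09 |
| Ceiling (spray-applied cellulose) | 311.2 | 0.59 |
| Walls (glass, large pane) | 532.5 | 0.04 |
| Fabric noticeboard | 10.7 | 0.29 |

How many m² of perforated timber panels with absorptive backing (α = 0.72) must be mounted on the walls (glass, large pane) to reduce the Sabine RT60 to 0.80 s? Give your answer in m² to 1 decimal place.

334.5

Total absorption A₁ = 311.2*0.09 + 311.2*0.59 + 532.5*0.04 + 10.7*0.29
  = 28.008 + 183.608 + 21.300 + 3.103 = 236.019 m² sabins.
V = 2303.028 m³. Target absorption A₂ = 0.161 × 2303.028 / 0.80 = 463.484 sabins.
ΔA needed = 463.484 − 236.019 = 227.465 sabins.
Net gain per m²: Δα = 0.72 − 0.04 = 0.68.
Area = ΔA/Δα = 227.465/0.68 = 334.5 m².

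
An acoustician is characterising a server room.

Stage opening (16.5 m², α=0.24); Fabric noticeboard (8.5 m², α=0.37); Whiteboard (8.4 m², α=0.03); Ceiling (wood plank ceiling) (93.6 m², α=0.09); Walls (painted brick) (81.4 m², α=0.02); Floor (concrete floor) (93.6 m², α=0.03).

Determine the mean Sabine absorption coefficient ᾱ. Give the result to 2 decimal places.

S = Σ Sᵢ = 16.5 + 8.5 + 8.4 + 93.6 + 81.4 + 93.6 = 302.0 m².
Weighted sum Σ Sα = 20.217.
ᾱ = 20.217 / 302.0 = 0.07.

0.07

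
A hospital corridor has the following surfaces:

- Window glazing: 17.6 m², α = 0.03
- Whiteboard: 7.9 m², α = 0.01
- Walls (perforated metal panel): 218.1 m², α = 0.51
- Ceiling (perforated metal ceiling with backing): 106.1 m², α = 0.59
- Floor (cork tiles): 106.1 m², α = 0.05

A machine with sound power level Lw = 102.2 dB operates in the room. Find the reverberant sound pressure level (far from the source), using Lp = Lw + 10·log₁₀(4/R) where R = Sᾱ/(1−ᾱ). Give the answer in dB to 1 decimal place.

83.5 dB

Σ(Sᵢαᵢ) = 17.6×0.03 + 7.9×0.01 + 218.1×0.51 + 106.1×0.59 + 106.1×0.05 = 179.742; total area S = 455.8 m².
ᾱ = 0.3943, so room constant R = A/(1−ᾱ) = 296.751 m².
Lp = 102.2 + 10·log₁₀(4/296.751) = 102.2 + (-18.70) = 83.5 dB.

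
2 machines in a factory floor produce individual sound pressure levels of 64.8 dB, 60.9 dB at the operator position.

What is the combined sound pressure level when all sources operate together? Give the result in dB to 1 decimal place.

66.3 dB

Sum in the linear (power) domain: Σ 10^(Lᵢ/10) = 10^(64.8/10) + 10^(60.9/10) = 4.25e+06.
Combined level = 10 log₁₀(4.25e+06) = 66.3 dB.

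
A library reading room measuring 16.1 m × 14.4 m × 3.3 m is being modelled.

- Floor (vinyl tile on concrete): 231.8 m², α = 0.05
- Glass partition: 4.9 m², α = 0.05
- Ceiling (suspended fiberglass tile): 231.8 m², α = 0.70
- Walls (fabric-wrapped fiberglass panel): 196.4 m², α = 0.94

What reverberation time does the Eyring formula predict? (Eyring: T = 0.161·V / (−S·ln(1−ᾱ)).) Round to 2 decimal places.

Total surface area S = 231.8 + 4.9 + 231.8 + 196.4 = 664.9 m².
Absorption A = 231.8·0.05 + 4.9·0.05 + 231.8·0.70 + 196.4·0.94 = 358.711 sabins.
ᾱ = 358.711 / 664.9 = 0.5395.
−S·ln(1−ᾱ) = −664.9 × ln(1 − 0.5395) = 515.592.
V = 16.1 × 14.4 × 3.3 = 765.072 m³.
RT60 = 0.161 × 765.072 / 515.592 = 0.24 s.

0.24 s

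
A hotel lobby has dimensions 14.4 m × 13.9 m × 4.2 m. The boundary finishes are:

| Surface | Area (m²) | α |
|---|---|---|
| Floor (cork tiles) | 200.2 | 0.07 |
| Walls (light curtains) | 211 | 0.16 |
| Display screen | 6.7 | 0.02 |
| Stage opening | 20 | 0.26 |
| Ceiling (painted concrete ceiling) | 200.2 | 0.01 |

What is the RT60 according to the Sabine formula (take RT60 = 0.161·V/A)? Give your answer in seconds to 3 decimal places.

Equivalent absorption area: A = 200.2*0.07 + 211*0.16 + 6.7*0.02 + 20*0.26 + 200.2*0.01 = 55.110 m².
Volume V = 14.4 × 13.9 × 4.2 = 840.672 m³.
Sabine: RT60 = 0.161 × 840.672 / 55.110 = 2.456 s.

2.456 sec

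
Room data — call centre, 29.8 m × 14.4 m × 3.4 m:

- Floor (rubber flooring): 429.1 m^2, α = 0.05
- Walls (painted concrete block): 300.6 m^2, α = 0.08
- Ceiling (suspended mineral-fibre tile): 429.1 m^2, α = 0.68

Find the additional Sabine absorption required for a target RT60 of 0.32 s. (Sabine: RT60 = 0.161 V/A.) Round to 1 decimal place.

Summing Sᵢαᵢ: 21.455 + 24.048 + 291.788 → A₁ = 337.291 sabins.
Target A₂ = 0.161·1459.008/0.32 = 734.063 sabins (V = 1459.008 m³).
Shortfall: 734.063 − 337.291 = 396.8 sabins.

396.8 sabins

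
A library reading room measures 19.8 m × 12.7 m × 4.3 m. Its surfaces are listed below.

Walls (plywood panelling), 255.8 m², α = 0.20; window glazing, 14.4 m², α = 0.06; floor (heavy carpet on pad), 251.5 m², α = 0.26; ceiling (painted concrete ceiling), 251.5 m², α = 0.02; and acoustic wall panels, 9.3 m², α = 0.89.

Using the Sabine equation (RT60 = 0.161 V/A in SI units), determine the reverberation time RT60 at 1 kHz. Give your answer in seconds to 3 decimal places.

Total absorption A = 255.8*0.20 + 14.4*0.06 + 251.5*0.26 + 251.5*0.02 + 9.3*0.89
  = 51.160 + 0.864 + 65.390 + 5.030 + 8.277 = 130.721 m² sabins.
Room volume: 1081.278 m³.
RT60 = 0.161 · V / A = 0.161 × 1081.278 / 130.721 = 1.332 s.

1.332 s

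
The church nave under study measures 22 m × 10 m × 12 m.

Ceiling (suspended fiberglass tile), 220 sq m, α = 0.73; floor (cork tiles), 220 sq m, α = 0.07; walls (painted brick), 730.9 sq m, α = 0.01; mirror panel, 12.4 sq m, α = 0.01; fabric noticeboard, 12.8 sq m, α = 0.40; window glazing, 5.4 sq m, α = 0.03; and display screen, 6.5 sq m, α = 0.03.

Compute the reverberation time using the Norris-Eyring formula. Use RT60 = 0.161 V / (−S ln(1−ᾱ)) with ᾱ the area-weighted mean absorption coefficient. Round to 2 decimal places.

Total surface area S = 220 + 220 + 730.9 + 12.4 + 12.8 + 5.4 + 6.5 = 1208.0 sq m.
Absorption A = 220·0.73 + 220·0.07 + 730.9·0.01 + 12.4·0.01 + 12.8·0.40 + 5.4·0.03 + 6.5·0.03 = 188.910 sabins.
Mean coefficient ᾱ = A/S = 0.1564.
−S·ln(1−ᾱ) = −1208.0 × ln(1 − 0.1564) = 205.453.
V = 22 × 10 × 12 = 2640 m³.
T = 0.161·V/[−S·ln(1−ᾱ)] = 0.161·2640/205.453 = 2.07 s.

2.07 s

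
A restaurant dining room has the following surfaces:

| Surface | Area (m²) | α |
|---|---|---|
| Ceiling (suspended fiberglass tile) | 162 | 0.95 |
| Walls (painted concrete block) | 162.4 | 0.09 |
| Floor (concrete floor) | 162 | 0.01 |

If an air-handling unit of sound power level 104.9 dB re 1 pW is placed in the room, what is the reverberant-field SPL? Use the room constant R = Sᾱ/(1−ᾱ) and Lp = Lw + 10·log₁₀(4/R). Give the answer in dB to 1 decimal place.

86.7 dB

A = 170.136 sabins; S = 486.4 m².
ᾱ = 170.136/486.4 = 0.3498; R = Sᾱ/(1−ᾱ) = 170.136/(1−0.3498) = 261.667 m².
Lp = 104.9 + 10·log₁₀(4/261.667) = 104.9 + (-18.16) = 86.7 dB.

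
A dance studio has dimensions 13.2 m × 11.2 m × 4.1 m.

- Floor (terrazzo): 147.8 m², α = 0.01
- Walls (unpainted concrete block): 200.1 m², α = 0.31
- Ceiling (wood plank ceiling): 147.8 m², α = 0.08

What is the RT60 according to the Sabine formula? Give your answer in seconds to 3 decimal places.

1.295 s

A = Σ Sᵢαᵢ = 147.8×0.01 + 200.1×0.31 + 147.8×0.08 = 75.333 sabins.
V = 13.2·11.2·4.1 = 606.144 m³.
Sabine: RT60 = 0.161 × 606.144 / 75.333 = 1.295 s.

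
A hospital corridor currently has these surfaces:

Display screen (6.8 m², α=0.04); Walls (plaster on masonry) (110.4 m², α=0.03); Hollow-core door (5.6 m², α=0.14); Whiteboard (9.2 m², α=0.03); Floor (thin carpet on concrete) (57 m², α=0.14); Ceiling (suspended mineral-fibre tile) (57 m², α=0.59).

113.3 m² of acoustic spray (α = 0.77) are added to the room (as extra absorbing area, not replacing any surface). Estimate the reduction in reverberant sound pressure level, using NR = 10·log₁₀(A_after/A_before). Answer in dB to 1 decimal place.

4.6 dB

Total absorption A_before = 6.8×0.04 + 110.4×0.03 + 5.6×0.14 + 9.2×0.03 + 57×0.14 + 57×0.59
  = 0.272 + 3.312 + 0.784 + 0.276 + 7.980 + 33.630 = 46.254 m² sabins.
Added absorption = 113.3 × 0.77 = 87.241 sabins.
A_after = 46.254 + 87.241 = 133.495 sabins.
Reduction = 10 log₁₀(A_after/A_before) = 10 log₁₀(2.8861) = 4.6 dB.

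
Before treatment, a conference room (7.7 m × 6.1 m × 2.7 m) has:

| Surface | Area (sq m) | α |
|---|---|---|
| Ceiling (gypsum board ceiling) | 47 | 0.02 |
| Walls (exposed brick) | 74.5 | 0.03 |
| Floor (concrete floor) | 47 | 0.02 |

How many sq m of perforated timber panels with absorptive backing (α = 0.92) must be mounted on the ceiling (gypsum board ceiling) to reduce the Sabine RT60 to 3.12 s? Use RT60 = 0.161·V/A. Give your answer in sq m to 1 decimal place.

Equivalent absorption area: A₁ = 47*0.02 + 74.5*0.03 + 47*0.02 = 4.115 sq m.
V = 126.819 m³. Target absorption A₂ = 0.161 × 126.819 / 3.12 = 6.544 sabins.
ΔA needed = 6.544 − 4.115 = 2.429 sabins.
Net gain per sq m: Δα = 0.92 − 0.02 = 0.90.
Panel area = 2.429 / 0.90 = 2.7 sq m.

2.7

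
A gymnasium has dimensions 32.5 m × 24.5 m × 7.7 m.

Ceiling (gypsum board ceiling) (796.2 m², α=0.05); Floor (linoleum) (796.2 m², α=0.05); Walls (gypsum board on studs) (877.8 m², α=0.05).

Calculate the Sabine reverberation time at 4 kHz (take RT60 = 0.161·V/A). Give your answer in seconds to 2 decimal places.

7.99 seconds

Summing Sᵢαᵢ: 39.810 + 39.810 + 43.890 → A = 123.510 sabins.
V = 32.5·24.5·7.7 = 6131.125 m³.
Sabine: RT60 = 0.161 × 6131.125 / 123.510 = 7.99 s.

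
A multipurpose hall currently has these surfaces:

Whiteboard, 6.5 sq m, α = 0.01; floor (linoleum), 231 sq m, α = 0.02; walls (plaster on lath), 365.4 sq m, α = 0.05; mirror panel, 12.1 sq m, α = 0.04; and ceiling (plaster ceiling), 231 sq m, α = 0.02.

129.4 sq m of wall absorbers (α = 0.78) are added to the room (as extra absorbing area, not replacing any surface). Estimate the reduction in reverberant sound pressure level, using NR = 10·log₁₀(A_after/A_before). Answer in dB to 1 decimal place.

A_before = Σ Sᵢαᵢ = 6.5*0.01 + 231*0.02 + 365.4*0.05 + 12.1*0.04 + 231*0.02 = 28.059 sabins.
Treatment contributes 129.4·0.78 = 100.932 sabins.
New total A_after = 128.991 sabins.
Reduction = 10 log₁₀(A_after/A_before) = 10 log₁₀(4.5971) = 6.6 dB.

6.6 dB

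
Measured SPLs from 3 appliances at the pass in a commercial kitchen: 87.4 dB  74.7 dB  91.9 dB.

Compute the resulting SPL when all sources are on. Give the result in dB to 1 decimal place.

93.3 dB

Converting to relative power and adding: 10^(87.4/10) + 10^(74.7/10) + 10^(91.9/10) = 2.128e+09.
Combined level = 10 log₁₀(2.128e+09) = 93.3 dB.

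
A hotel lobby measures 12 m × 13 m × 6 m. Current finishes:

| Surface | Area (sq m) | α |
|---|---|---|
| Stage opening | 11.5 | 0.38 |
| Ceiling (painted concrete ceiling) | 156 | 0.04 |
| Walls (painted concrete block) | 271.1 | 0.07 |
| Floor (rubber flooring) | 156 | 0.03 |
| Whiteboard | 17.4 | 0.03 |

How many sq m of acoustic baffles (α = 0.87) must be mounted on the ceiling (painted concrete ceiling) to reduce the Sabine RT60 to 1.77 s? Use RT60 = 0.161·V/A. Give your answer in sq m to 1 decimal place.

A₁ = Σ Sᵢαᵢ = 11.5×0.38 + 156×0.04 + 271.1×0.07 + 156×0.03 + 17.4×0.03 = 34.789 sabins.
V = 936 m³. Target absorption A₂ = 0.161 × 936 / 1.77 = 85.139 sabins.
Absorption to add: 85.139 − 34.789 = 50.350 sabins.
Net gain per sq m: Δα = 0.87 − 0.04 = 0.83.
Area = ΔA/Δα = 50.350/0.83 = 60.7 sq m.

60.7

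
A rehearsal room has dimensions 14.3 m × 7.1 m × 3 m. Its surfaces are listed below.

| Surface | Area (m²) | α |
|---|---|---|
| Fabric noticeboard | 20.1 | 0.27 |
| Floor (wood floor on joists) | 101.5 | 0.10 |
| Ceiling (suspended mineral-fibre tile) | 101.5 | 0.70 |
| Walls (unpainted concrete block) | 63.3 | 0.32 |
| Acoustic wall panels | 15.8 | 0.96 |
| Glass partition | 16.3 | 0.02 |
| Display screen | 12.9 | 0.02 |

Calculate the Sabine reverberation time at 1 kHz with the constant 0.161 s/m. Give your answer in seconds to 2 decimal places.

0.40 s

Total absorption A = 20.1·0.27 + 101.5·0.10 + 101.5·0.70 + 63.3·0.32 + 15.8·0.96 + 16.3·0.02 + 12.9·0.02
  = 5.427 + 10.150 + 71.050 + 20.256 + 15.168 + 0.326 + 0.258 = 122.635 m² sabins.
V = 14.3·7.1·3 = 304.59 m³.
RT60 = 0.161 · V / A = 0.161 × 304.59 / 122.635 = 0.40 s.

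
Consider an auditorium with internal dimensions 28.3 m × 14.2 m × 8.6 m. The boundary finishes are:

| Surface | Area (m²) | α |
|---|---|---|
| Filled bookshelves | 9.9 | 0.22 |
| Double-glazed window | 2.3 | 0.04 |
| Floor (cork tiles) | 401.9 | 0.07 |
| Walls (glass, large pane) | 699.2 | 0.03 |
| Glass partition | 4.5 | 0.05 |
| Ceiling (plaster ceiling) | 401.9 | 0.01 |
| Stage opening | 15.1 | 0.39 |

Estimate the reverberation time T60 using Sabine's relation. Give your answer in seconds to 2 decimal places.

9.05 s

Total absorption A = 9.9×0.22 + 2.3×0.04 + 401.9×0.07 + 699.2×0.03 + 4.5×0.05 + 401.9×0.01 + 15.1×0.39
  = 2.178 + 0.092 + 28.133 + 20.976 + 0.225 + 4.019 + 5.889 = 61.512 m² sabins.
V = 28.3·14.2·8.6 = 3455.996 m³.
Sabine: RT60 = 0.161 × 3455.996 / 61.512 = 9.05 s.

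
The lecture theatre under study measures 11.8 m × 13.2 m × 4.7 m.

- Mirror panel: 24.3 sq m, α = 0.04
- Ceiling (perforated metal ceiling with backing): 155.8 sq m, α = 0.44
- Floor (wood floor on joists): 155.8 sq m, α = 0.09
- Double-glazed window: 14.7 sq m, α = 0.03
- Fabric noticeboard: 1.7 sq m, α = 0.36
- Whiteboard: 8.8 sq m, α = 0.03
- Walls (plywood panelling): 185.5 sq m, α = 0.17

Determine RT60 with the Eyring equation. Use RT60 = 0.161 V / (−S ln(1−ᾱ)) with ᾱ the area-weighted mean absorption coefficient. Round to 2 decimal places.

0.90 sec

Total surface area S = 24.3 + 155.8 + 155.8 + 14.7 + 1.7 + 8.8 + 185.5 = 546.6 sq m.
Σ(Sᵢαᵢ) = 24.3·0.04 + 155.8·0.44 + 155.8·0.09 + 14.7·0.03 + 1.7·0.36 + 8.8·0.03 + 185.5·0.17 = 116.398.
Mean coefficient ᾱ = A/S = 0.2129.
Eyring denominator: −S ln(1−ᾱ) = 130.856.
V = 11.8 × 13.2 × 4.7 = 732.072 m³.
T = 0.161·V/[−S·ln(1−ᾱ)] = 0.161·732.072/130.856 = 0.90 s.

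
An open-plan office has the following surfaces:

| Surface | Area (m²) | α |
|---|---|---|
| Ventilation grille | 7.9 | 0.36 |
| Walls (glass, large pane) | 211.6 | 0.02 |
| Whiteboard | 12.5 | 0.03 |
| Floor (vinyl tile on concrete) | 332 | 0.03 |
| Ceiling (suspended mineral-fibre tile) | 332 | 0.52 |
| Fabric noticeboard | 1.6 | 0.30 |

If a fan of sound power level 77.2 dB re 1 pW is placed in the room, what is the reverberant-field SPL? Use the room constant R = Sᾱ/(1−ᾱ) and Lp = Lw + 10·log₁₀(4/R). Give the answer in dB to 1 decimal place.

59.4 dB

A = 190.531 sabins; S = 897.6 m².
ᾱ = 0.2123, so room constant R = A/(1−ᾱ) = 241.883 m².
Lp = 77.2 + 10·log₁₀(4/241.883) = 77.2 + (-17.82) = 59.4 dB.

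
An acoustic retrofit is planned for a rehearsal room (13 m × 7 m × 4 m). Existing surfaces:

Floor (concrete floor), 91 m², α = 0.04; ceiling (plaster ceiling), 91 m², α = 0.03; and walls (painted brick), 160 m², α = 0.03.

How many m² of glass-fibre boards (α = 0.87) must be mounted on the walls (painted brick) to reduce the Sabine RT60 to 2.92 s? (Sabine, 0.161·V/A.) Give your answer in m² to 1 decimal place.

Summing Sᵢαᵢ: 3.640 + 2.730 + 4.800 → A₁ = 11.170 sabins.
Required A₂ = 0.161·364/2.92 = 20.070 sabins.
ΔA needed = 20.070 − 11.170 = 8.900 sabins.
Each m² of panel replacing the walls (painted brick) adds (0.87 − 0.03) = 0.84 sabins.
Area = ΔA/Δα = 8.900/0.84 = 10.6 m².

10.6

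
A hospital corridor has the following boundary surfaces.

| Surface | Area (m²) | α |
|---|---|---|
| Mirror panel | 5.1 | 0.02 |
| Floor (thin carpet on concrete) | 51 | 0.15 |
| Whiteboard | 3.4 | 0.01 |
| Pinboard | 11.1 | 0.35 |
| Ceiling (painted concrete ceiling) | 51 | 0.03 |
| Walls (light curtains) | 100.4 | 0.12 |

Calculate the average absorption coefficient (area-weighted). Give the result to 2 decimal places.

Total surface area S = 222.0 m².
Weighted sum Σ Sα = 25.249.
ᾱ = 25.249 / 222.0 = 0.11.

0.11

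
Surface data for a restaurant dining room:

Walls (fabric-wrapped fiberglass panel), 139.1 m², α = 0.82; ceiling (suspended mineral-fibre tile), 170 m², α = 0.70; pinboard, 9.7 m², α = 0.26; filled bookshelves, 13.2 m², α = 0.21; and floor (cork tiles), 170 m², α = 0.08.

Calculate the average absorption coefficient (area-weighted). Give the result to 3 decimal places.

S = Σ Sᵢ = 139.1 + 170 + 9.7 + 13.2 + 170 = 502.0 m².
Σ(Sᵢαᵢ) = 139.1×0.82 + 170×0.70 + 9.7×0.26 + 13.2×0.21 + 170×0.08 = 251.956.
ᾱ = 251.956 / 502.0 = 0.502.

0.502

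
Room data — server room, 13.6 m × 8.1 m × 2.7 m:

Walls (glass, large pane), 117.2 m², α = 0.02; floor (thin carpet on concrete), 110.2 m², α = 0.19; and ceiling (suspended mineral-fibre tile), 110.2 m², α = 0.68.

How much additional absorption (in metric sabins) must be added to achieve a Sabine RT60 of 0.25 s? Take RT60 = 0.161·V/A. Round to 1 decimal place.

93.3 sabins

Equivalent absorption area: A₁ = 117.2·0.02 + 110.2·0.19 + 110.2·0.68 = 98.218 m².
For T = 0.25 s, need A₂ = 0.161·V/T = 0.161·297.432/0.25 = 191.546 sabins.
ΔA = A₂ − A₁ = 191.546 − 98.218 = 93.3 sabins.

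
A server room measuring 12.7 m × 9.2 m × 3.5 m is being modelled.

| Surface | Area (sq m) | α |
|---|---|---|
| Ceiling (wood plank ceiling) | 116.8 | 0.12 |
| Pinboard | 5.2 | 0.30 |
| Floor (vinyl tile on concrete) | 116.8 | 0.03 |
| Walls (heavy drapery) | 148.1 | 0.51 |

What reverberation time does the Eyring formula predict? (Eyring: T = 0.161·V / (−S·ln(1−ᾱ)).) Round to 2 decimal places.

S = Σ Sᵢ = 386.9 sq m.
Absorption A = 116.8×0.12 + 5.2×0.30 + 116.8×0.03 + 148.1×0.51 = 94.611 sabins.
ᾱ = 94.611 / 386.9 = 0.2445.
−S·ln(1−ᾱ) = −386.9 × ln(1 − 0.2445) = 108.477.
V = 12.7 × 9.2 × 3.5 = 408.94 m³.
T = 0.161·V/[−S·ln(1−ᾱ)] = 0.161·408.94/108.477 = 0.61 s.

0.61 seconds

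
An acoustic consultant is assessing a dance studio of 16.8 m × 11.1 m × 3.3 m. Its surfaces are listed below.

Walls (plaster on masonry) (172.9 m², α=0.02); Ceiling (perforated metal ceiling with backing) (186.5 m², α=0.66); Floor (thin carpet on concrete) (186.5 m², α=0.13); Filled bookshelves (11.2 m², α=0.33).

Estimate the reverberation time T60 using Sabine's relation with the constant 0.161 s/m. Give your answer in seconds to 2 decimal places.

Equivalent absorption area: A = 172.9×0.02 + 186.5×0.66 + 186.5×0.13 + 11.2×0.33 = 154.489 m².
Volume V = 16.8 × 11.1 × 3.3 = 615.384 m³.
Sabine: RT60 = 0.161 × 615.384 / 154.489 = 0.64 s.

0.64 seconds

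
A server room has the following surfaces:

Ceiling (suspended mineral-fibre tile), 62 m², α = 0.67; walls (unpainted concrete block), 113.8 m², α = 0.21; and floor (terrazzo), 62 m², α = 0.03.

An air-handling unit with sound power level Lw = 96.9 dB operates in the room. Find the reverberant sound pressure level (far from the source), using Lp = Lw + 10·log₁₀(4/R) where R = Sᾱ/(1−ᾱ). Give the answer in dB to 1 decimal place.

A = 67.298 sabins; S = 237.8 m².
ᾱ = 67.298/237.8 = 0.2830; R = Sᾱ/(1−ᾱ) = 67.298/(1−0.2830) = 93.861 m².
Lp = Lw + 10 log₁₀(4/R) = 96.9 -13.70 = 83.2 dB.

83.2 dB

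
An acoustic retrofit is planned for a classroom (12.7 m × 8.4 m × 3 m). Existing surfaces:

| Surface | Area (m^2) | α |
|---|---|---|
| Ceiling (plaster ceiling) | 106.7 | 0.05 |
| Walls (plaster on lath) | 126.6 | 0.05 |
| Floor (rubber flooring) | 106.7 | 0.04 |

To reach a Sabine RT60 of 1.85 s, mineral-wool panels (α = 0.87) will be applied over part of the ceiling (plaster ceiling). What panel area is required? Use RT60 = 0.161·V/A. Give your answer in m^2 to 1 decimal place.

A₁ = Σ Sᵢαᵢ = 106.7×0.05 + 126.6×0.05 + 106.7×0.04 = 15.933 sabins.
Required A₂ = 0.161·320.04/1.85 = 27.852 sabins.
Absorption to add: 27.852 − 15.933 = 11.919 sabins.
Net gain per m^2: Δα = 0.87 − 0.05 = 0.82.
Panel area = 11.919 / 0.82 = 14.5 m^2.

14.5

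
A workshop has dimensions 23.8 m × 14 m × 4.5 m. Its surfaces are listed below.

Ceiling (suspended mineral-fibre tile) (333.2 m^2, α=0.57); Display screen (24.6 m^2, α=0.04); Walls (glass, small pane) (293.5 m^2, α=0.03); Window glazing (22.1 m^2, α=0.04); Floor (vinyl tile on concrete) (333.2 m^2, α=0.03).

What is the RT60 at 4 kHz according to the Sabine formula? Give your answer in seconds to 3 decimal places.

1.146 seconds

Total absorption A = 333.2×0.57 + 24.6×0.04 + 293.5×0.03 + 22.1×0.04 + 333.2×0.03
  = 189.924 + 0.984 + 8.805 + 0.884 + 9.996 = 210.593 m^2 sabins.
Room volume: 1499.4 m³.
RT60 = 0.161 · V / A = 0.161 × 1499.4 / 210.593 = 1.146 s.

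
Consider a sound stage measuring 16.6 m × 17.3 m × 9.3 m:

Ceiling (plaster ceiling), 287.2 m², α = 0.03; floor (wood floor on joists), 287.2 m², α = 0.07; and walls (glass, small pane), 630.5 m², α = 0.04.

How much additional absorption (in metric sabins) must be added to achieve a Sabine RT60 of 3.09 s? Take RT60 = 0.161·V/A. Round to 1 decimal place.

Total absorption A₁ = 287.2·0.03 + 287.2·0.07 + 630.5·0.04
  = 8.616 + 20.104 + 25.220 = 53.940 m² sabins.
Target A₂ = 0.161·2670.774/3.09 = 139.157 sabins (V = 2670.774 m³).
ΔA = A₂ − A₁ = 139.157 − 53.940 = 85.2 sabins.

85.2 sabins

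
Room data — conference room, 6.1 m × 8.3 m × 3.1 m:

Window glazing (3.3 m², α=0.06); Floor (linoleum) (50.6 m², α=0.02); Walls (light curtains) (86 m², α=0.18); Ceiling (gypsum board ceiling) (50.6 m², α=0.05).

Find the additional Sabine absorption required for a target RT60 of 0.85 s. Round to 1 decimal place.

10.5 sabins

A₁ = Σ Sᵢαᵢ = 3.3·0.06 + 50.6·0.02 + 86·0.18 + 50.6·0.05 = 19.220 sabins.
Target A₂ = 0.161·156.953/0.85 = 29.729 sabins (V = 156.953 m³).
ΔA = A₂ − A₁ = 29.729 − 19.220 = 10.5 sabins.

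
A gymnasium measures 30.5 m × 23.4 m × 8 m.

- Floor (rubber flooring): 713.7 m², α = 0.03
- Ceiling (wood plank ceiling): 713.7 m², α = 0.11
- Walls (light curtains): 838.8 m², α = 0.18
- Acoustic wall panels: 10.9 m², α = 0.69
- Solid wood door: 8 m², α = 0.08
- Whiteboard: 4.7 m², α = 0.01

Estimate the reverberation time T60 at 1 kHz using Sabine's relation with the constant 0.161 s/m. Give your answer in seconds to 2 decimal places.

Equivalent absorption area: A = 713.7*0.03 + 713.7*0.11 + 838.8*0.18 + 10.9*0.69 + 8*0.08 + 4.7*0.01 = 259.110 m².
Volume V = 30.5 × 23.4 × 8 = 5709.6 m³.
Sabine: RT60 = 0.161 × 5709.6 / 259.110 = 3.55 s.

3.55 s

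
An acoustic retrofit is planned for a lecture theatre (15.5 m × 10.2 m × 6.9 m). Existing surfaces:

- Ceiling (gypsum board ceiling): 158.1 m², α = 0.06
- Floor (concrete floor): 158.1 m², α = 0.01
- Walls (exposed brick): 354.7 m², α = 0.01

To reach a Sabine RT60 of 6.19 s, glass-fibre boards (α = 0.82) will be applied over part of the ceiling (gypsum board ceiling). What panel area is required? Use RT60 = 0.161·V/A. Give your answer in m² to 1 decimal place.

18.1

Total absorption A₁ = 158.1·0.06 + 158.1·0.01 + 354.7·0.01
  = 9.486 + 1.581 + 3.547 = 14.614 m² sabins.
V = 1090.89 m³. Target absorption A₂ = 0.161 × 1090.89 / 6.19 = 28.374 sabins.
ΔA needed = 28.374 − 14.614 = 13.760 sabins.
Each m² of panel replacing the ceiling (gypsum board ceiling) adds (0.82 − 0.06) = 0.76 sabins.
Area = ΔA/Δα = 13.760/0.76 = 18.1 m².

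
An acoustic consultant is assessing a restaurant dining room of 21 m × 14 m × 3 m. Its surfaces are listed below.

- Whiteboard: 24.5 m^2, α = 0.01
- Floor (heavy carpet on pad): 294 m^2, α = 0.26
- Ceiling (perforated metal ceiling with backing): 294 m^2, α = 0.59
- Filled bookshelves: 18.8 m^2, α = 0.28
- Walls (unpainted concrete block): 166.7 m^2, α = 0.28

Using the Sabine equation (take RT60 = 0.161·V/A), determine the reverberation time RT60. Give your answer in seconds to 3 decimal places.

0.470 s

Equivalent absorption area: A = 24.5·0.01 + 294·0.26 + 294·0.59 + 18.8·0.28 + 166.7·0.28 = 302.085 m^2.
V = 21·14·3 = 882 m³.
RT60 = 0.161 · V / A = 0.161 × 882 / 302.085 = 0.470 s.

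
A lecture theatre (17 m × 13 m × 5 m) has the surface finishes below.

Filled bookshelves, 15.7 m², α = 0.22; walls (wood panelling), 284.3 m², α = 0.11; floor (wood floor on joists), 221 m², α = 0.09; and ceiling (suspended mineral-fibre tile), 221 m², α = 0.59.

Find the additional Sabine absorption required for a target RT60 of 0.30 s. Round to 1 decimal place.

Equivalent absorption area: A₁ = 15.7*0.22 + 284.3*0.11 + 221*0.09 + 221*0.59 = 185.007 m².
V = 1105 m³. Required absorption A₂ = 0.161 × 1105 / 0.30 = 593.017 sabins.
ΔA = A₂ − A₁ = 593.017 − 185.007 = 408.0 sabins.

408.0 sabins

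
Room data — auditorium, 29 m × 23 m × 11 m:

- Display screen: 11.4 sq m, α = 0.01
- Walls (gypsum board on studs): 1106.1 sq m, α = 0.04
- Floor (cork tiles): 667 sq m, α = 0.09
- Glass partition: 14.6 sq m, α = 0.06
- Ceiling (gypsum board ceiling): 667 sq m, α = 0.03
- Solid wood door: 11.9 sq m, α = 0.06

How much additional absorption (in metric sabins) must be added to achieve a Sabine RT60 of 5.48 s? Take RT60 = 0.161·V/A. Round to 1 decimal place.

Total absorption A₁ = 11.4×0.01 + 1106.1×0.04 + 667×0.09 + 14.6×0.06 + 667×0.03 + 11.9×0.06
  = 0.114 + 44.244 + 60.030 + 0.876 + 20.010 + 0.714 = 125.988 sq m sabins.
For T = 5.48 s, need A₂ = 0.161·V/T = 0.161·7337/5.48 = 215.558 sabins.
ΔA = A₂ − A₁ = 215.558 − 125.988 = 89.6 sabins.

89.6 sabins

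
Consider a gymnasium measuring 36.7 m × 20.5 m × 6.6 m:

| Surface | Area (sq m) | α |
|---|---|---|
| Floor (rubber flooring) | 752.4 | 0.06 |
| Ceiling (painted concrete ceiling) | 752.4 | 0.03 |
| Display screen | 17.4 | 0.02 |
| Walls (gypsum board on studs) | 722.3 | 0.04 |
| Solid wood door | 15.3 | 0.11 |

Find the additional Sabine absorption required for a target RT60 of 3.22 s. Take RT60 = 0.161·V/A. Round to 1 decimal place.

149.6 sabins

Summing Sᵢαᵢ: 45.144 + 22.572 + 0.348 + 28.892 + 1.683 → A₁ = 98.639 sabins.
For T = 3.22 s, need A₂ = 0.161·V/T = 0.161·4965.51/3.22 = 248.275 sabins.
Shortfall: 248.275 − 98.639 = 149.6 sabins.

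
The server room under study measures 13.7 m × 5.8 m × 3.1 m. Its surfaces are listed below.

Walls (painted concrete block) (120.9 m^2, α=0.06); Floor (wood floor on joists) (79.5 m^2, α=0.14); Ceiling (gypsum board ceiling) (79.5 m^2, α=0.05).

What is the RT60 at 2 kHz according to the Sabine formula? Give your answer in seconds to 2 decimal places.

Summing Sᵢαᵢ: 7.254 + 11.130 + 3.975 → A = 22.359 sabins.
Volume V = 13.7 × 5.8 × 3.1 = 246.326 m³.
RT60 = 0.161 · V / A = 0.161 × 246.326 / 22.359 = 1.77 s.

1.77 sec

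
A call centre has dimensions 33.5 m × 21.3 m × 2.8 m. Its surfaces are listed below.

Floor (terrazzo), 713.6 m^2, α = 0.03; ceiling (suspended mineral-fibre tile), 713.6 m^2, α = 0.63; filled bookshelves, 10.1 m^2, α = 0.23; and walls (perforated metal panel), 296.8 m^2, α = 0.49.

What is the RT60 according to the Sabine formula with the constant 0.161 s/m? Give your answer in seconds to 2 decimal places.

Total absorption A = 713.6·0.03 + 713.6·0.63 + 10.1·0.23 + 296.8·0.49
  = 21.408 + 449.568 + 2.323 + 145.432 = 618.731 m^2 sabins.
Volume V = 33.5 × 21.3 × 2.8 = 1997.94 m³.
T = 0.161 V/A = 0.161·1997.94/618.731 = 0.52 s.

0.52 sec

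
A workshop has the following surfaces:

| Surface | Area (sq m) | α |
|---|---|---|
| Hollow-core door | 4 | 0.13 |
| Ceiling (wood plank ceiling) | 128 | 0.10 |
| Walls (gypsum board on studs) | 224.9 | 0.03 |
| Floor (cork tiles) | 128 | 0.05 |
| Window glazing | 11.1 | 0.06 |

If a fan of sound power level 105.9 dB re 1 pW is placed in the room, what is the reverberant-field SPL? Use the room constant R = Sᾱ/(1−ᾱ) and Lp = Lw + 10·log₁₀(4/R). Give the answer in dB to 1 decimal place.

97.3 dB

Σ(Sᵢαᵢ) = 4×0.13 + 128×0.10 + 224.9×0.03 + 128×0.05 + 11.1×0.06 = 27.133; total area S = 496.0 sq m.
ᾱ = 27.133/496.0 = 0.0547; R = Sᾱ/(1−ᾱ) = 27.133/(1−0.0547) = 28.703 sq m.
Lp = Lw + 10 log₁₀(4/R) = 105.9 -8.56 = 97.3 dB.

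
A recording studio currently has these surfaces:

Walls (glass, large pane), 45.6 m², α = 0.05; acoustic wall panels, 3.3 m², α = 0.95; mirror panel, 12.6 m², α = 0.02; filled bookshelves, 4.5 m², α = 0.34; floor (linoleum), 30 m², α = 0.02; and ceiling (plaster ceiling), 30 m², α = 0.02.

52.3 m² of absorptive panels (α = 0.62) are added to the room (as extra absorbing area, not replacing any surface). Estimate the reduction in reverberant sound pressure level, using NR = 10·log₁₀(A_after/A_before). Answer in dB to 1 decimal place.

Total absorption A_before = 45.6×0.05 + 3.3×0.95 + 12.6×0.02 + 4.5×0.34 + 30×0.02 + 30×0.02
  = 2.280 + 3.135 + 0.252 + 1.530 + 0.600 + 0.600 = 8.397 m² sabins.
Treatment contributes 52.3·0.62 = 32.426 sabins.
A_after = 8.397 + 32.426 = 40.823 sabins.
Reduction = 10 log₁₀(A_after/A_before) = 10 log₁₀(4.8616) = 6.9 dB.

6.9 dB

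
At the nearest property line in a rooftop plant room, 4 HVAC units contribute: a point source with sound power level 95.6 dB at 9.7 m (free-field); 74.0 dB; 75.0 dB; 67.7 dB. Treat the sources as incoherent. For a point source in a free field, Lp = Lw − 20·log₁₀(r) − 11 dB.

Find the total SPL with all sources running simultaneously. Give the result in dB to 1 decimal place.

78.2 dB

Source at 9.7 m: Lp = 95.6 − 20·log₁₀(9.7) − 11 = 64.9 dB.
Sum in the linear (power) domain: Σ 10^(Lᵢ/10) = 10^(64.9/10) + 10^(74.0/10) + 10^(75.0/10) + 10^(67.7/10) = 6.572e+07.
L_total = 10·log₁₀(6.572e+07) = 78.2 dB.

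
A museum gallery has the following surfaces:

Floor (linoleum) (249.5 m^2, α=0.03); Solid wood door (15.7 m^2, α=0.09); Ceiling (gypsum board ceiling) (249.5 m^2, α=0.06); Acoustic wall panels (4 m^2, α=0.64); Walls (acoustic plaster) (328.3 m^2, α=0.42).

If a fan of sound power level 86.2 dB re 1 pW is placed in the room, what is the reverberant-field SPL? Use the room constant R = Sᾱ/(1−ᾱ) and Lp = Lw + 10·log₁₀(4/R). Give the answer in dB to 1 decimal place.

69.1 dB

A = 164.314 sabins; S = 847.0 m^2.
ᾱ = 0.1940, so room constant R = A/(1−ᾱ) = 203.864 m^2.
Lp = Lw + 10 log₁₀(4/R) = 86.2 -17.07 = 69.1 dB.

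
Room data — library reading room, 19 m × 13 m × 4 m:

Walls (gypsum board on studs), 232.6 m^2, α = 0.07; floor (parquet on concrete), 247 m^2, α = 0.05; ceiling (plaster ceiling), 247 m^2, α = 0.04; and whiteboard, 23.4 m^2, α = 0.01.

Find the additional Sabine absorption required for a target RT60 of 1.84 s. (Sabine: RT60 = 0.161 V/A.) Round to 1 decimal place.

47.7 sabins

A₁ = Σ Sᵢαᵢ = 232.6×0.07 + 247×0.05 + 247×0.04 + 23.4×0.01 = 38.746 sabins.
Target A₂ = 0.161·988/1.84 = 86.450 sabins (V = 988 m³).
Additional absorption ΔA = 86.450 − 38.746 = 47.7 sabins.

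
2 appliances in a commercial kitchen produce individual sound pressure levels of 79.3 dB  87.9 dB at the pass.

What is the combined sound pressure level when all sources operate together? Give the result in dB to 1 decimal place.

88.5 dB

Σ 10^(Lᵢ/10) = 7.017e+08.
Back to dB: 10·log₁₀ Σ = 88.5 dB.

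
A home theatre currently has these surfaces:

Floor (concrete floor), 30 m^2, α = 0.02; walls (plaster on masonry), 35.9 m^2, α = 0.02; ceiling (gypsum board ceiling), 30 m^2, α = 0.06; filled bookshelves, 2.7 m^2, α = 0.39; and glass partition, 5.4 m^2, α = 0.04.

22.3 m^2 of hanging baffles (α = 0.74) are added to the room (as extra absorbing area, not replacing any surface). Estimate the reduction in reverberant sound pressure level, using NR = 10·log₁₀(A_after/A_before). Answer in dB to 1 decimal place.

Equivalent absorption area: A_before = 30×0.02 + 35.9×0.02 + 30×0.06 + 2.7×0.39 + 5.4×0.04 = 4.387 m^2.
Added absorption = 22.3 × 0.74 = 16.502 sabins.
A_after = 4.387 + 16.502 = 20.889 sabins.
Reduction = 10 log₁₀(A_after/A_before) = 10 log₁₀(4.7616) = 6.8 dB.

6.8 dB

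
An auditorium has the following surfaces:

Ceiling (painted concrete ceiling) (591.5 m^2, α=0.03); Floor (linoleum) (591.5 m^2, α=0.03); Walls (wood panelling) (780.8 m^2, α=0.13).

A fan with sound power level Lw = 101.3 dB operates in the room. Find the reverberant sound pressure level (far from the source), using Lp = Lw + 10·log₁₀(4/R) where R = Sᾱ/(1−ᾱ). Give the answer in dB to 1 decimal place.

Σ(Sᵢαᵢ) = 591.5·0.03 + 591.5·0.03 + 780.8·0.13 = 136.994; total area S = 1963.8 m^2.
ᾱ = 136.994/1963.8 = 0.0698; R = Sᾱ/(1−ᾱ) = 136.994/(1−0.0698) = 147.274 m^2.
Lp = Lw + 10 log₁₀(4/R) = 101.3 -15.66 = 85.6 dB.

85.6 dB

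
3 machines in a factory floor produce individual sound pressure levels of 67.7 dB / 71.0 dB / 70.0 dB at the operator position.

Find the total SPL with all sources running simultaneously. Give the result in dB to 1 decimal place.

74.5 dB

Converting to relative power and adding: 10^(67.7/10) + 10^(71.0/10) + 10^(70.0/10) = 2.848e+07.
Back to dB: 10·log₁₀ Σ = 74.5 dB.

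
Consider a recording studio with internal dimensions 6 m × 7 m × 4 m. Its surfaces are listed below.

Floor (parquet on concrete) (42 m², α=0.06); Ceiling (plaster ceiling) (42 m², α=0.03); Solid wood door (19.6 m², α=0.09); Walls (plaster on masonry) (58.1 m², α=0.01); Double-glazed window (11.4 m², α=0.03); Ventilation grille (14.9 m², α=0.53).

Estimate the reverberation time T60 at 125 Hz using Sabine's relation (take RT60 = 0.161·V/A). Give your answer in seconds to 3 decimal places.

1.883 s

A = Σ Sᵢαᵢ = 42·0.06 + 42·0.03 + 19.6·0.09 + 58.1·0.01 + 11.4·0.03 + 14.9·0.53 = 14.364 sabins.
V = 6·7·4 = 168 m³.
RT60 = 0.161 · V / A = 0.161 × 168 / 14.364 = 1.883 s.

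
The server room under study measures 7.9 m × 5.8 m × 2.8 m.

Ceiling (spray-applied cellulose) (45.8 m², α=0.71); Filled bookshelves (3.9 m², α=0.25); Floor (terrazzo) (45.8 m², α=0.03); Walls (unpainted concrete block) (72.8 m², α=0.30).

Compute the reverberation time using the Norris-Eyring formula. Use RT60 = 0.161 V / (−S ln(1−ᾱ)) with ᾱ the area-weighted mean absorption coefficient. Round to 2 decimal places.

S = Σ Sᵢ = 168.3 m².
Absorption A = 45.8·0.71 + 3.9·0.25 + 45.8·0.03 + 72.8·0.30 = 56.707 sabins.
Mean coefficient ᾱ = A/S = 0.3369.
−S·ln(1−ᾱ) = −168.3 × ln(1 − 0.3369) = 69.143.
V = 7.9 × 5.8 × 2.8 = 128.296 m³.
T = 0.161·V/[−S·ln(1−ᾱ)] = 0.161·128.296/69.143 = 0.30 s.

0.30 s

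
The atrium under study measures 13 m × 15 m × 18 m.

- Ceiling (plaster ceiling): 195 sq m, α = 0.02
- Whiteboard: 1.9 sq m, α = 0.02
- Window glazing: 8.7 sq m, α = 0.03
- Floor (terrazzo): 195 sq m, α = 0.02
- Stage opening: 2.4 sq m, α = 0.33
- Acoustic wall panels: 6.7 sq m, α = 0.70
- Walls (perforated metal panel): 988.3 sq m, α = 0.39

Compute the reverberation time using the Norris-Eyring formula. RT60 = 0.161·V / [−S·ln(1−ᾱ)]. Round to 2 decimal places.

1.20 s

Total surface area S = 195 + 1.9 + 8.7 + 195 + 2.4 + 6.7 + 988.3 = 1398.0 sq m.
Absorption A = 195·0.02 + 1.9·0.02 + 8.7·0.03 + 195·0.02 + 2.4·0.33 + 6.7·0.70 + 988.3·0.39 = 399.018 sabins.
ᾱ = 399.018 / 1398.0 = 0.2854.
−S·ln(1−ᾱ) = −1398.0 × ln(1 − 0.2854) = 469.773.
V = 13 × 15 × 18 = 3510 m³.
T = 0.161·V/[−S·ln(1−ᾱ)] = 0.161·3510/469.773 = 1.20 s.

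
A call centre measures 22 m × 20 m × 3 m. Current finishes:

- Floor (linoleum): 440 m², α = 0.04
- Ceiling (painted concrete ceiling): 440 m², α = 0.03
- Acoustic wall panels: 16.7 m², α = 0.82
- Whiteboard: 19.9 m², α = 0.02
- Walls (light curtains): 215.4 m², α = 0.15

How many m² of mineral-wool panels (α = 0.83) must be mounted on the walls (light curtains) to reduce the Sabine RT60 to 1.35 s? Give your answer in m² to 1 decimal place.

Equivalent absorption area: A₁ = 440·0.04 + 440·0.03 + 16.7·0.82 + 19.9·0.02 + 215.4·0.15 = 77.202 m².
V = 1320 m³. Target absorption A₂ = 0.161 × 1320 / 1.35 = 157.422 sabins.
ΔA needed = 157.422 − 77.202 = 80.220 sabins.
Net gain per m²: Δα = 0.83 − 0.15 = 0.68.
Area = ΔA/Δα = 80.220/0.68 = 118.0 m².

118.0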